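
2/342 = 1/171  =  0.01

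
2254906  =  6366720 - 4111814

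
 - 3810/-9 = 1270/3 = 423.33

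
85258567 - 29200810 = 56057757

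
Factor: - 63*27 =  - 3^5 *7^1 = -  1701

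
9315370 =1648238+7667132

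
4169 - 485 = 3684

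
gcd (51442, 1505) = 1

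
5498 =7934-2436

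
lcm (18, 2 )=18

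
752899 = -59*( - 12761 ) 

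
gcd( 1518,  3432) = 66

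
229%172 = 57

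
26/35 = 26/35 = 0.74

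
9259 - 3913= 5346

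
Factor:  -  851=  - 23^1*37^1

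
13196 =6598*2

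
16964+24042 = 41006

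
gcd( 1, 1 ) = 1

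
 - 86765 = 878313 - 965078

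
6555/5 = 1311 = 1311.00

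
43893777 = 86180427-42286650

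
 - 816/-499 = 816/499 = 1.64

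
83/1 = 83 = 83.00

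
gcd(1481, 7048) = 1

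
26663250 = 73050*365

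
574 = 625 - 51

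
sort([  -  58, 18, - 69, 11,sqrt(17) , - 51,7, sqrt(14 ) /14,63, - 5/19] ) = [ - 69, - 58, - 51, - 5/19, sqrt( 14)/14, sqrt(17 ),7,11,18, 63]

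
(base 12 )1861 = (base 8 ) 5611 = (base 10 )2953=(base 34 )2it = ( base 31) 328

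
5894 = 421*14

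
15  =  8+7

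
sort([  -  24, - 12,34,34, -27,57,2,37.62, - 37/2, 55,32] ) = [ - 27 , - 24, - 37/2, - 12,2,32,34,34,37.62, 55, 57 ] 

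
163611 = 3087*53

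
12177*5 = 60885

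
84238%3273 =2413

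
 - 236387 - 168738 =-405125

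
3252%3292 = 3252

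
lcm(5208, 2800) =260400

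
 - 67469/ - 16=67469/16 = 4216.81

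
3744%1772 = 200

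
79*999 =78921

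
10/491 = 10/491=0.02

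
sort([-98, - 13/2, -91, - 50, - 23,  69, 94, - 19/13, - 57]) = [ - 98, - 91, - 57, - 50, - 23, - 13/2, - 19/13,69, 94] 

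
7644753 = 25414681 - 17769928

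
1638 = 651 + 987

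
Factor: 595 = 5^1*7^1 *17^1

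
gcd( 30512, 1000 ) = 8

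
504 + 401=905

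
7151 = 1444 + 5707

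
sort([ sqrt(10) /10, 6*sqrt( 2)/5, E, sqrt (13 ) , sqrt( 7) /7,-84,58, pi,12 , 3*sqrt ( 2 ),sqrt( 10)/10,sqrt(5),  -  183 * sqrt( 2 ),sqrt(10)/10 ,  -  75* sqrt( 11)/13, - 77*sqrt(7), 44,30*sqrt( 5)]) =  [- 183*sqrt(2 ),  -  77 *sqrt( 7),-84, - 75 * sqrt (11 )/13,sqrt( 10)/10, sqrt( 10 )/10,sqrt( 10)/10,sqrt(7 ) /7,6*sqrt( 2) /5, sqrt( 5 ) , E , pi, sqrt ( 13 ), 3*sqrt( 2),12, 44, 58 , 30  *sqrt ( 5 )]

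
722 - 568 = 154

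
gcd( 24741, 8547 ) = 3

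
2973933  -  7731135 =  - 4757202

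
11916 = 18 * 662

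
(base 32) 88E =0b10000100001110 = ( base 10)8462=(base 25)DDC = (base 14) 3126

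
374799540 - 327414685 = 47384855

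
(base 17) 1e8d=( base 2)10001110010100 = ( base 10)9108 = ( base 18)1a20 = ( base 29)ao2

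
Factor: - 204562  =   - 2^1*23^1* 4447^1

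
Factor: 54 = 2^1*3^3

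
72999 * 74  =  5401926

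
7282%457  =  427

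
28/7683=28/7683  =  0.00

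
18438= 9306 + 9132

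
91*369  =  33579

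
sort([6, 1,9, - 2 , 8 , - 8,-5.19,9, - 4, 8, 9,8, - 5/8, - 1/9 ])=[ - 8, - 5.19, - 4, - 2 , - 5/8, - 1/9, 1,6,8, 8 , 8,9, 9 , 9] 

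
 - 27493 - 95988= - 123481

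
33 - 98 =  - 65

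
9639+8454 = 18093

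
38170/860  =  44 + 33/86=44.38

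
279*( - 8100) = -2259900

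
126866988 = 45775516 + 81091472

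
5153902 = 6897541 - 1743639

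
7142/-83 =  - 87+79/83 =- 86.05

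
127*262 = 33274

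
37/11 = 37/11 = 3.36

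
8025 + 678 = 8703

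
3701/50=3701/50 = 74.02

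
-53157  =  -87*611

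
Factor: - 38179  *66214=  - 2527984306= - 2^1 * 73^1*523^1*33107^1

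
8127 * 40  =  325080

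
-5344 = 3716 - 9060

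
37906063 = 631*60073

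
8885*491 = 4362535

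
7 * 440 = 3080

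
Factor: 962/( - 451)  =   - 2^1*11^( - 1 )*13^1*37^1 * 41^( - 1)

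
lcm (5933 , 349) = 5933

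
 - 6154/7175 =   -  1 + 1021/7175 = - 0.86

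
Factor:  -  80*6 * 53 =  - 25440 = - 2^5* 3^1*5^1*53^1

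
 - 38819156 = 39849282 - 78668438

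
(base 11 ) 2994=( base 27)57k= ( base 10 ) 3854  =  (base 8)7416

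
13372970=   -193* (-69290 ) 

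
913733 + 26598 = 940331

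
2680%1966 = 714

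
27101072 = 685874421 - 658773349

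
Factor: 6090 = 2^1*3^1*5^1 *7^1*29^1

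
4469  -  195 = 4274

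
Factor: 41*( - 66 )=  - 2^1*3^1*11^1*41^1  =  - 2706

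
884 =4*221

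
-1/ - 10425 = 1/10425= 0.00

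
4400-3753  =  647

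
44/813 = 44/813=0.05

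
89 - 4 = 85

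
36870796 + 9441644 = 46312440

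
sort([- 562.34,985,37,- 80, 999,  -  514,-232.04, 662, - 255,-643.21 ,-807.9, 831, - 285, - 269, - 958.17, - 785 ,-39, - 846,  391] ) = [  -  958.17,-846, - 807.9, - 785, - 643.21 ,-562.34, - 514, - 285, - 269, - 255, -232.04,-80, - 39, 37,391,662, 831,985, 999] 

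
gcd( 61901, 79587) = 8843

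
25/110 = 5/22 = 0.23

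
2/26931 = 2/26931 = 0.00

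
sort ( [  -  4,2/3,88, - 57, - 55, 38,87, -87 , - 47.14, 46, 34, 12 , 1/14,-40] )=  [ - 87, - 57,  -  55, - 47.14,-40, - 4,1/14, 2/3,12,34, 38,46,  87,  88]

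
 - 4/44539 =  - 4/44539 = - 0.00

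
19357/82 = 19357/82=236.06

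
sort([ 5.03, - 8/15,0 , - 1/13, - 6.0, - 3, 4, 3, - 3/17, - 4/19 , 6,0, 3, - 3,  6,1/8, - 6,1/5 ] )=[ - 6.0,-6, - 3, - 3,-8/15, - 4/19, - 3/17, -1/13,  0,0, 1/8,1/5, 3, 3,4,5.03,6,6] 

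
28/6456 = 7/1614 = 0.00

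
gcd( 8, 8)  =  8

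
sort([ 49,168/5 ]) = [ 168/5,49]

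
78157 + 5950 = 84107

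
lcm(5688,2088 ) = 164952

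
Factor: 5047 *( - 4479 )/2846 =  - 22605513/2846=-2^( - 1)* 3^1*7^2*103^1*1423^( -1)*1493^1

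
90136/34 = 2651  +  1/17 = 2651.06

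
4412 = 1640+2772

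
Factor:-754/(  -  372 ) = 377/186=2^( - 1) * 3^( - 1)* 13^1 * 29^1 * 31^( - 1) 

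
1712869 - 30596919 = -28884050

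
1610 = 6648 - 5038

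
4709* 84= 395556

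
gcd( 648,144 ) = 72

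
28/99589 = 4/14227 = 0.00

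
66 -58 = 8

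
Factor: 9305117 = 19^1*489743^1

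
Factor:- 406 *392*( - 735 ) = 2^4*3^1*5^1 * 7^5*29^1  =  116976720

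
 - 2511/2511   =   - 1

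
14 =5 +9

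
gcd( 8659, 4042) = 1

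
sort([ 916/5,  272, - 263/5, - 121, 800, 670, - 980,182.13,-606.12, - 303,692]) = [ - 980, - 606.12, - 303, - 121,-263/5 , 182.13, 916/5 , 272,  670,692,800 ]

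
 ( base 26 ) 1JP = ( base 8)2253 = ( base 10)1195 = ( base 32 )15b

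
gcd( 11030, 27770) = 10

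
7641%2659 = 2323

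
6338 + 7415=13753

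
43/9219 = 43/9219 = 0.00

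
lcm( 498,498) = 498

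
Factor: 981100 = 2^2*5^2 * 9811^1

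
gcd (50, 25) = 25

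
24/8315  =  24/8315 = 0.00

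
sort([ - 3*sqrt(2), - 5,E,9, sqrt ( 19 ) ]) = [ - 5, - 3*sqrt( 2) , E,sqrt( 19 ),9 ] 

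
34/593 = 34/593 = 0.06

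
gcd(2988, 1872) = 36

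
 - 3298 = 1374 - 4672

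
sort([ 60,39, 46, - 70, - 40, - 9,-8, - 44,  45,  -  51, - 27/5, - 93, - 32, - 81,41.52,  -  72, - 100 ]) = [- 100, - 93,- 81, -72,  -  70,  -  51, - 44, - 40, -32,-9, - 8, - 27/5,39,  41.52, 45 , 46, 60 ]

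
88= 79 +9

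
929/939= 929/939=0.99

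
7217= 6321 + 896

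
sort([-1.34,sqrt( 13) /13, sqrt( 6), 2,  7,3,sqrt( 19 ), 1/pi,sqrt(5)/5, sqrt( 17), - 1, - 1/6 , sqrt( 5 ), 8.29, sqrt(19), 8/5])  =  [ - 1.34,-1,-1/6, sqrt( 13 )/13, 1/pi, sqrt(5)/5, 8/5,2 , sqrt( 5) , sqrt(6), 3,sqrt( 17)  ,  sqrt( 19),sqrt(19 ),7, 8.29]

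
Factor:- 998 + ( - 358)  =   - 1356 =- 2^2*3^1*  113^1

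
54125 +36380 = 90505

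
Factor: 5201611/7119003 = 3^(-1 )*19^1*23^1*11903^1*2373001^(-1 )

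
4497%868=157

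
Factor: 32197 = 11^1*2927^1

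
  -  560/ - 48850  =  56/4885 = 0.01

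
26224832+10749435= 36974267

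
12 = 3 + 9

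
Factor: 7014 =2^1 *3^1*7^1*167^1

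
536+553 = 1089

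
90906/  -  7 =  - 90906/7=-  12986.57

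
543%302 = 241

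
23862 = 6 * 3977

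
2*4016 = 8032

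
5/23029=5/23029 = 0.00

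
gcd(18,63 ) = 9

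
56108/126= 28054/63  =  445.30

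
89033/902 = 98 + 637/902 = 98.71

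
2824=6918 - 4094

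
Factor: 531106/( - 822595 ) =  - 2^1*5^(-1 )*23^( - 2)*29^1*311^(  -  1)*9157^1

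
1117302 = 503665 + 613637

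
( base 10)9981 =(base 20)14j1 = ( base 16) 26FD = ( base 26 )EJN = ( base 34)8lj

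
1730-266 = 1464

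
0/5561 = 0 = 0.00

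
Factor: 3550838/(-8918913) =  - 2^1*3^( - 1) *1775419^1*2972971^( - 1 )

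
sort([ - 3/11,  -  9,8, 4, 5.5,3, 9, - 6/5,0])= [ - 9, - 6/5, - 3/11, 0, 3, 4,5.5,8,9]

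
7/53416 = 7/53416 = 0.00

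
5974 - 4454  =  1520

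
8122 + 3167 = 11289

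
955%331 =293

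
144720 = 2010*72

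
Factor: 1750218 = 2^1* 3^1 *17^1*17159^1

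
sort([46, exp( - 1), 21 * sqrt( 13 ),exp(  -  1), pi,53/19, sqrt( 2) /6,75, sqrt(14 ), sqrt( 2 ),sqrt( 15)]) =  [ sqrt( 2 )/6, exp( - 1), exp (- 1),sqrt ( 2),53/19, pi, sqrt( 14 ), sqrt( 15), 46, 75, 21*sqrt( 13)]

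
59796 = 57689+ 2107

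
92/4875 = 92/4875 = 0.02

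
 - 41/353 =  - 41/353 = -0.12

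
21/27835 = 21/27835 = 0.00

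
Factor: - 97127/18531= - 3^( - 2)*29^ (  -  1 )*71^( - 1 )*97127^1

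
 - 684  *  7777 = - 5319468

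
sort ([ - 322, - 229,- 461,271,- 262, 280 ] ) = [ - 461,-322, - 262,  -  229, 271,280 ] 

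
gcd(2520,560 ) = 280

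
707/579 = 707/579=1.22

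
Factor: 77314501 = 11^1*7028591^1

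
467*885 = 413295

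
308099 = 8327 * 37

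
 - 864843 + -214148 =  - 1078991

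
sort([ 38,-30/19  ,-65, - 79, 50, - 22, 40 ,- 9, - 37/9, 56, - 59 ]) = [ - 79, - 65,-59,-22,- 9 ,  -  37/9 , - 30/19,38,40 , 50 , 56] 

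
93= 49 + 44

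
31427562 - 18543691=12883871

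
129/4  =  32 + 1/4 = 32.25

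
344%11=3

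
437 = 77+360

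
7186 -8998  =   - 1812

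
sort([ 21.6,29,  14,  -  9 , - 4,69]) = [  -  9,-4, 14, 21.6,29,69 ]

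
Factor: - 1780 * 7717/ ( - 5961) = 13736260/5961 = 2^2*3^(-1)*5^1 * 89^1 *1987^( - 1)*7717^1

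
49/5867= 49/5867 = 0.01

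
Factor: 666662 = 2^1*333331^1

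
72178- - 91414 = 163592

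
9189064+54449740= 63638804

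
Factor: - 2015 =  - 5^1*13^1*31^1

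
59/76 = 59/76=0.78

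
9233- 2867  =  6366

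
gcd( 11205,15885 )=45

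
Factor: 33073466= 2^1*17^1*31^1*31379^1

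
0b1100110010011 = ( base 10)6547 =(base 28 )89N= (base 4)1212103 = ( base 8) 14623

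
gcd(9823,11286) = 209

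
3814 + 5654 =9468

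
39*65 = 2535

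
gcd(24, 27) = 3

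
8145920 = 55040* 148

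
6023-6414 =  - 391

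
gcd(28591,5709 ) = 1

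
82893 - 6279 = 76614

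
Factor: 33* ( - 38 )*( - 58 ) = 72732 = 2^2 * 3^1*11^1*19^1*29^1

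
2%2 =0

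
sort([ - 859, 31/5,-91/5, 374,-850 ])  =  [ - 859, - 850, - 91/5, 31/5, 374]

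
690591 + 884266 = 1574857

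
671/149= 4+75/149  =  4.50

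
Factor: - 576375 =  - 3^1*5^3*29^1*53^1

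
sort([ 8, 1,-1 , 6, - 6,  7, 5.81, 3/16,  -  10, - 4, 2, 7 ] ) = [-10, - 6,  -  4,-1, 3/16,  1, 2, 5.81,6, 7, 7,8]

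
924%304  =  12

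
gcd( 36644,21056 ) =4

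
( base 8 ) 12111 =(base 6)40013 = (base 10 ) 5193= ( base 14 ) 1C6D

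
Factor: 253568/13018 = 2^6*7^1*23^(-1) = 448/23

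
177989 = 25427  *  7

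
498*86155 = 42905190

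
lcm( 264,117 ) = 10296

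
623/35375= 623/35375=0.02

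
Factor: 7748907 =3^1 * 23^1*112303^1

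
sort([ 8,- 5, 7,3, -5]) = [ - 5, - 5,3, 7 , 8]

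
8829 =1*8829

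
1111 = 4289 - 3178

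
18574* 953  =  17701022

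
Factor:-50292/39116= - 9/7 = - 3^2*7^(  -  1 )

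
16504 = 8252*2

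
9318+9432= 18750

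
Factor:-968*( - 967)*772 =2^5*11^2 * 193^1 * 967^1= 722635232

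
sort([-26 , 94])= [  -  26, 94 ] 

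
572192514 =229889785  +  342302729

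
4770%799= 775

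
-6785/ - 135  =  50 +7/27 =50.26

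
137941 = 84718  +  53223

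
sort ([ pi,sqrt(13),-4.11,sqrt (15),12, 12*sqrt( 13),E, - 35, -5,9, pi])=[ - 35, - 5, - 4.11, E, pi,  pi,  sqrt( 13), sqrt(15 ),9,12, 12*sqrt( 13 ) ] 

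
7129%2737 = 1655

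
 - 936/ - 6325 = 936/6325 = 0.15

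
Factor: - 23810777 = - 43^1*157^1*3527^1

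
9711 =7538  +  2173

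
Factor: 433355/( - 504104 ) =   -  2^(-3)  *5^1* 13^1*59^1 *61^ (  -  1 ) * 113^1 * 1033^ ( - 1)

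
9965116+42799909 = 52765025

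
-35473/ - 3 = 35473/3 = 11824.33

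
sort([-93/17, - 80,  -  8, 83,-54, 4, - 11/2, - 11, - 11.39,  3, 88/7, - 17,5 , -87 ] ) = [ - 87, - 80, - 54, - 17, - 11.39 , - 11, - 8, - 11/2, - 93/17,3, 4,5,88/7 , 83] 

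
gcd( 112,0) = 112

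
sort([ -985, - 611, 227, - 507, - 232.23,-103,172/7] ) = [ - 985, - 611, - 507, - 232.23, - 103,172/7,  227]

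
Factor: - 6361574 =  - 2^1*3180787^1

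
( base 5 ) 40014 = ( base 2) 100111001101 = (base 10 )2509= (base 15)b24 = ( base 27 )3BP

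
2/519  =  2/519  =  0.00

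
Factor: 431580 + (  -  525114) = - 93534 = - 2^1*3^1 * 7^1*17^1*131^1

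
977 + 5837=6814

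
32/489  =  32/489 = 0.07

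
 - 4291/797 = -4291/797 = -5.38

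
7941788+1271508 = 9213296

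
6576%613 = 446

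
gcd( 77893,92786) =1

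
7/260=7/260 = 0.03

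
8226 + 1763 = 9989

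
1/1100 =1/1100 = 0.00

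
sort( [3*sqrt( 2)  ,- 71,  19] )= [ - 71,3*sqrt(2 ), 19]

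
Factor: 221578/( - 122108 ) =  - 323/178 = - 2^( - 1 )*17^1* 19^1*89^( - 1 ) 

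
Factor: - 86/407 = -2^1*11^(-1)*37^( - 1)*43^1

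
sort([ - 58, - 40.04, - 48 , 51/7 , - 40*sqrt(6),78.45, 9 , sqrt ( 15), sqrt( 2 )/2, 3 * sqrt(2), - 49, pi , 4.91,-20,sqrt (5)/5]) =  [ - 40*sqrt( 6), - 58, - 49, - 48, - 40.04, - 20,sqrt(5) /5 , sqrt( 2)/2, pi,sqrt( 15),3*sqrt( 2), 4.91,51/7, 9,  78.45] 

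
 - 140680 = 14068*(-10 ) 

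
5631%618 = 69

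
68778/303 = 226 + 100/101 = 226.99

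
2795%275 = 45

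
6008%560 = 408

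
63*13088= 824544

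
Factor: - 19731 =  - 3^1 * 6577^1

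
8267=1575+6692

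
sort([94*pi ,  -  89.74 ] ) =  [ - 89.74,94*pi]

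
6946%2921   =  1104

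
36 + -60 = -24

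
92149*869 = 80077481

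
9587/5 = 9587/5 = 1917.40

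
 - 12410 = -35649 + 23239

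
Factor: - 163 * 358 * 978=-57070212 = - 2^2 * 3^1*163^2 * 179^1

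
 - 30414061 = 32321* ( - 941)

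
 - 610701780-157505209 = -768206989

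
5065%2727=2338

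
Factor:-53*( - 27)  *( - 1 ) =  - 1431 = -3^3*53^1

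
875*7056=6174000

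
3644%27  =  26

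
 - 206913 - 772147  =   - 979060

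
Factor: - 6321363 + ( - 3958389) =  - 10279752=- 2^3*3^1*7^1*43^1*1423^1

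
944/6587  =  944/6587 = 0.14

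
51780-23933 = 27847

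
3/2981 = 3/2981 = 0.00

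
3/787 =3/787= 0.00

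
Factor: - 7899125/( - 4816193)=5^3*13^1*4861^1 *4816193^(  -  1)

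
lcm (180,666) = 6660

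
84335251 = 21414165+62921086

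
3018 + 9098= 12116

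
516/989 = 12/23 = 0.52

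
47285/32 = 1477 + 21/32 = 1477.66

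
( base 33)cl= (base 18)153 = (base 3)120110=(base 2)110100001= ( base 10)417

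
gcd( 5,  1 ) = 1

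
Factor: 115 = 5^1*23^1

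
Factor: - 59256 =  -  2^3*3^2*823^1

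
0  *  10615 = 0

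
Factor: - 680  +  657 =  - 23^1 = - 23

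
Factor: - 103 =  - 103^1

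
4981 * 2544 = 12671664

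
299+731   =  1030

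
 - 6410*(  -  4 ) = 25640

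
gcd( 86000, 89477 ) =1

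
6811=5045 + 1766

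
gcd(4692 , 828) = 276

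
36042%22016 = 14026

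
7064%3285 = 494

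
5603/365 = 5603/365 =15.35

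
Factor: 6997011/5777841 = 2332337/1925947= 7^1*  17^( - 1)*67^1*193^(-1)*587^(-1)*4973^1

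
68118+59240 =127358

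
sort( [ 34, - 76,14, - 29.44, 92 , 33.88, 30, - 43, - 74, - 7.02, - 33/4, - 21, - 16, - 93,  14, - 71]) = [ - 93,-76 , - 74, - 71, - 43, - 29.44,-21,-16, - 33/4, - 7.02,14, 14, 30,33.88 , 34, 92 ] 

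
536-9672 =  - 9136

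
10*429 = 4290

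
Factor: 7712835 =3^1* 5^1 * 13^1 * 37^1 * 1069^1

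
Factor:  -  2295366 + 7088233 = 4792867 = 97^1*49411^1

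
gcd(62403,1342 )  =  671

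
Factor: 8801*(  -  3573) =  - 3^2*13^1 * 397^1*677^1  =  -  31445973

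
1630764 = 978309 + 652455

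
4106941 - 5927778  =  -1820837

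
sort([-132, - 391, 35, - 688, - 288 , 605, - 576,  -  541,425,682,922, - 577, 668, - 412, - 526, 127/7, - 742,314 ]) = [-742,- 688, - 577, - 576,-541,-526,- 412, - 391 , - 288, - 132,127/7,35, 314, 425, 605,668,682, 922]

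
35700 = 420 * 85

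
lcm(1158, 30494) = 91482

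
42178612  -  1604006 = 40574606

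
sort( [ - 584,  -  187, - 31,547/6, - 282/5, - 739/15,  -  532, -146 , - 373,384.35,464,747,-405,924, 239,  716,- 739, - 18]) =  [-739, - 584, - 532, - 405, - 373 ,  -  187, - 146, -282/5, - 739/15,  -  31,-18,547/6, 239,384.35,  464,716, 747,924 ]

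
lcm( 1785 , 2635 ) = 55335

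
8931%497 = 482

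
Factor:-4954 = -2^1*2477^1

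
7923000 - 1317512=6605488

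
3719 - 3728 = - 9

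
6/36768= 1/6128 = 0.00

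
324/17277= 108/5759 = 0.02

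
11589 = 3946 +7643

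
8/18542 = 4/9271 = 0.00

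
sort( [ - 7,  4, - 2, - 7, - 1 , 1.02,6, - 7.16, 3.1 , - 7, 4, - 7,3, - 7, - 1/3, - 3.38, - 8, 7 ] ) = [-8, - 7.16, - 7  , - 7, - 7, - 7, - 7, - 3.38, - 2, - 1,-1/3 , 1.02, 3, 3.1,4,4,6 , 7 ]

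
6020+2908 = 8928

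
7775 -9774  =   - 1999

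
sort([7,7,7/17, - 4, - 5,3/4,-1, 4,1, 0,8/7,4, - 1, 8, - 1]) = [- 5, - 4, - 1, - 1, - 1,0,  7/17, 3/4, 1,8/7, 4, 4  ,  7, 7, 8]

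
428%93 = 56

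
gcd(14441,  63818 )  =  1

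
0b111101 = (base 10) 61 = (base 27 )27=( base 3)2021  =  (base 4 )331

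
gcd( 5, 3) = 1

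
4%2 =0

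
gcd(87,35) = 1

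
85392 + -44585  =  40807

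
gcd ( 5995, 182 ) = 1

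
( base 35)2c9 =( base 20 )73J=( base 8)5477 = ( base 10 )2879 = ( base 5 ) 43004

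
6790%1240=590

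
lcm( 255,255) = 255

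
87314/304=287+ 33/152 = 287.22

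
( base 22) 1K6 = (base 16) 3a2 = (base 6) 4150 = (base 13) 567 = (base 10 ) 930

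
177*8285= 1466445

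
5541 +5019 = 10560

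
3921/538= 3921/538 =7.29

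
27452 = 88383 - 60931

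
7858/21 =7858/21 = 374.19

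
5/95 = 1/19 = 0.05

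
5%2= 1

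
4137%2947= 1190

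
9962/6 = 4981/3 = 1660.33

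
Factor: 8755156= 2^2*2188789^1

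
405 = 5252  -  4847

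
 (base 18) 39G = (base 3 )1120121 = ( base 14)5c2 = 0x47E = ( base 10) 1150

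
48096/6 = 8016 = 8016.00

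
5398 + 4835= 10233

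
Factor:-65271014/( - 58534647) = 2^1 * 3^(-1)*613^1*53239^1*19511549^(-1)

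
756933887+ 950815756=1707749643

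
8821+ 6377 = 15198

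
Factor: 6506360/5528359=2^3 * 5^1*7^1 * 19^1*59^(-1 )*1223^1*93701^( - 1) 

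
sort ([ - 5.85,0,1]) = [ - 5.85,0, 1 ] 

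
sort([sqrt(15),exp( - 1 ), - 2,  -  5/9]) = [ - 2, - 5/9,exp( - 1),sqrt ( 15)]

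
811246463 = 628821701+182424762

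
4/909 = 4/909 = 0.00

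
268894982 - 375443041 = - 106548059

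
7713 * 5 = 38565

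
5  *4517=22585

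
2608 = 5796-3188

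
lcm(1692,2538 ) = 5076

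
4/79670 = 2/39835 = 0.00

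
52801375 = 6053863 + 46747512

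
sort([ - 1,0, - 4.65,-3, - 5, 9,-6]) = [-6, - 5, -4.65,-3,-1, 0,9 ]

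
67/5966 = 67/5966 =0.01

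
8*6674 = 53392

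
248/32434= 124/16217= 0.01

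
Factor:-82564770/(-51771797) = 2^1*3^1*5^1*7^(  -  1) * 11^(  -  1 )*67^1* 197^(-1 )*3413^(- 1)*41077^1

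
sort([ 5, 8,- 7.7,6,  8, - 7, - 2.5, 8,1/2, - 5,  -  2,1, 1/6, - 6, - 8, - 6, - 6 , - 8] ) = [ - 8, - 8, - 7.7,-7, - 6 , - 6, - 6, - 5, - 2.5 ,-2, 1/6,1/2,1, 5,6 , 8,8,8]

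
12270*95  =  1165650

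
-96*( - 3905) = 374880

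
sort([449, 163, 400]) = [ 163, 400, 449 ] 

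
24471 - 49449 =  - 24978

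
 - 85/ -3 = 85/3 = 28.33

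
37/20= 1+17/20 =1.85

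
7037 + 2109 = 9146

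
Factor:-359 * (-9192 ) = 3299928   =  2^3*3^1 * 359^1*383^1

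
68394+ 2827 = 71221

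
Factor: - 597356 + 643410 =2^1 * 23027^1 = 46054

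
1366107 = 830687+535420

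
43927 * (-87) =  - 3821649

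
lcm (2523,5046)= 5046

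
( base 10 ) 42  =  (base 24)1i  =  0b101010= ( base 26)1G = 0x2a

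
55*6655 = 366025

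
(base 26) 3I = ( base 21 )4C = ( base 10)96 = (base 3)10120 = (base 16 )60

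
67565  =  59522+8043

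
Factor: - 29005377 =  - 3^1*599^1 * 16141^1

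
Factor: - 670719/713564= -861/916 = -2^( - 2 ) * 3^1* 7^1*41^1 * 229^(-1 ) 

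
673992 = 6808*99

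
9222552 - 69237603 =- 60015051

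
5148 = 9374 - 4226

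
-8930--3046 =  - 5884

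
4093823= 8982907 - 4889084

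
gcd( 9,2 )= 1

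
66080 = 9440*7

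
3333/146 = 3333/146 =22.83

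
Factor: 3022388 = 2^2*755597^1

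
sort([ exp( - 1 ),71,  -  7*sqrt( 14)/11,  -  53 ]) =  [ - 53, - 7*  sqrt(14 ) /11,exp(  -  1 ),71]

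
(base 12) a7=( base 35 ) 3M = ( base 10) 127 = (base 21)61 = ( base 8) 177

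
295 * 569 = 167855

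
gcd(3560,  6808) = 8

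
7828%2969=1890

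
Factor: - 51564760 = -2^3*5^1 * 13^1 * 53^1*1871^1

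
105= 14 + 91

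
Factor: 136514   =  2^1*7^3*199^1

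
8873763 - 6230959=2642804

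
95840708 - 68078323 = 27762385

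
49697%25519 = 24178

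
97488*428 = 41724864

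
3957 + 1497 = 5454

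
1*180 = 180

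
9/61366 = 9/61366 = 0.00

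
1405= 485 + 920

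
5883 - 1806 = 4077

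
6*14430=86580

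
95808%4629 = 3228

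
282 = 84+198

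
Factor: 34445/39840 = 2^( - 5) *3^(  -  1)*83^1=83/96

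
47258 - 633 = 46625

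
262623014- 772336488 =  - 509713474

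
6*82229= 493374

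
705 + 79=784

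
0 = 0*82121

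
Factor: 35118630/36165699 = 3902070/4018411 = 2^1*3^1*5^1*1931^( - 1)*2081^( - 1 )*130069^1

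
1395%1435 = 1395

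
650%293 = 64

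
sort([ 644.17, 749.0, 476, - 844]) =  [ - 844,476, 644.17,749.0]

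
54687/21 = 18229/7 = 2604.14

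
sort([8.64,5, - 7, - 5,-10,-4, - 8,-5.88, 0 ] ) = [ - 10,-8, - 7,- 5.88,- 5, - 4,  0, 5 , 8.64 ] 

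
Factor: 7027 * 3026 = 2^1 * 17^1 * 89^1*7027^1 =21263702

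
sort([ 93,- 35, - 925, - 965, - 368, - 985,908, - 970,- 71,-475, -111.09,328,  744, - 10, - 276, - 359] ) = [  -  985 ,- 970,- 965, - 925, - 475, -368, - 359,-276,  -  111.09, - 71, - 35, - 10, 93, 328 , 744, 908 ] 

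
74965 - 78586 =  - 3621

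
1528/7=1528/7  =  218.29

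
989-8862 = - 7873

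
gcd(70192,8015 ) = 1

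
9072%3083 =2906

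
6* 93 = 558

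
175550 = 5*35110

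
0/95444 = 0  =  0.00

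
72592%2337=145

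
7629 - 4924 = 2705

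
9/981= 1/109 = 0.01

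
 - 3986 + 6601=2615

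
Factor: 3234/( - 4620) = -2^( - 1 )*5^( - 1)*7^1= - 7/10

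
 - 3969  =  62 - 4031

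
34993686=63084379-28090693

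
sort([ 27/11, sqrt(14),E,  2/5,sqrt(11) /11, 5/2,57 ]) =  [sqrt (11 ) /11,2/5, 27/11 , 5/2 , E, sqrt(14),57 ] 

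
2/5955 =2/5955 =0.00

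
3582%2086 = 1496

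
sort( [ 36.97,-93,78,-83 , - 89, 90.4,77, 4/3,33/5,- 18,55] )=[ - 93, - 89 ,-83, - 18, 4/3, 33/5, 36.97, 55,77, 78, 90.4] 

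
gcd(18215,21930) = 5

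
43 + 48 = 91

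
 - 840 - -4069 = 3229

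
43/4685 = 43/4685 = 0.01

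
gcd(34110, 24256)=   758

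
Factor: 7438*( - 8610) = -2^2*3^1*5^1*7^1*41^1*3719^1 = - 64041180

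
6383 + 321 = 6704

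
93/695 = 93/695 = 0.13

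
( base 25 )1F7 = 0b1111101111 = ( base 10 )1007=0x3EF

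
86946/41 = 86946/41 = 2120.63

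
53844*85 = 4576740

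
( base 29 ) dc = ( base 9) 472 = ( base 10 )389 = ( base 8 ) 605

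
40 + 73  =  113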